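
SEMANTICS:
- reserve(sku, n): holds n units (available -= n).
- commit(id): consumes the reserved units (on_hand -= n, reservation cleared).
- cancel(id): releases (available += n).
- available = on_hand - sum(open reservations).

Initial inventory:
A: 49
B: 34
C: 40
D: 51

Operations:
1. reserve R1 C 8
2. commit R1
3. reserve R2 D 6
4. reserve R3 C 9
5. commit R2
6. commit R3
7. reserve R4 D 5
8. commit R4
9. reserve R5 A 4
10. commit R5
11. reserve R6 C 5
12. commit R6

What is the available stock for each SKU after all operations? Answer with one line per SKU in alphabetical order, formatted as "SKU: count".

Step 1: reserve R1 C 8 -> on_hand[A=49 B=34 C=40 D=51] avail[A=49 B=34 C=32 D=51] open={R1}
Step 2: commit R1 -> on_hand[A=49 B=34 C=32 D=51] avail[A=49 B=34 C=32 D=51] open={}
Step 3: reserve R2 D 6 -> on_hand[A=49 B=34 C=32 D=51] avail[A=49 B=34 C=32 D=45] open={R2}
Step 4: reserve R3 C 9 -> on_hand[A=49 B=34 C=32 D=51] avail[A=49 B=34 C=23 D=45] open={R2,R3}
Step 5: commit R2 -> on_hand[A=49 B=34 C=32 D=45] avail[A=49 B=34 C=23 D=45] open={R3}
Step 6: commit R3 -> on_hand[A=49 B=34 C=23 D=45] avail[A=49 B=34 C=23 D=45] open={}
Step 7: reserve R4 D 5 -> on_hand[A=49 B=34 C=23 D=45] avail[A=49 B=34 C=23 D=40] open={R4}
Step 8: commit R4 -> on_hand[A=49 B=34 C=23 D=40] avail[A=49 B=34 C=23 D=40] open={}
Step 9: reserve R5 A 4 -> on_hand[A=49 B=34 C=23 D=40] avail[A=45 B=34 C=23 D=40] open={R5}
Step 10: commit R5 -> on_hand[A=45 B=34 C=23 D=40] avail[A=45 B=34 C=23 D=40] open={}
Step 11: reserve R6 C 5 -> on_hand[A=45 B=34 C=23 D=40] avail[A=45 B=34 C=18 D=40] open={R6}
Step 12: commit R6 -> on_hand[A=45 B=34 C=18 D=40] avail[A=45 B=34 C=18 D=40] open={}

Answer: A: 45
B: 34
C: 18
D: 40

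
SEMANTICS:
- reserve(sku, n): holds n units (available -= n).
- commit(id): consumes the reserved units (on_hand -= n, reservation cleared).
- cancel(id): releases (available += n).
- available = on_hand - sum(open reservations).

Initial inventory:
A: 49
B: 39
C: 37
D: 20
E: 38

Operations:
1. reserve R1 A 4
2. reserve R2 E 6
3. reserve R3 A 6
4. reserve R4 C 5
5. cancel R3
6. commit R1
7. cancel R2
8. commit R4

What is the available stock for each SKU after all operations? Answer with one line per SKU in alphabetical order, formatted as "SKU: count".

Answer: A: 45
B: 39
C: 32
D: 20
E: 38

Derivation:
Step 1: reserve R1 A 4 -> on_hand[A=49 B=39 C=37 D=20 E=38] avail[A=45 B=39 C=37 D=20 E=38] open={R1}
Step 2: reserve R2 E 6 -> on_hand[A=49 B=39 C=37 D=20 E=38] avail[A=45 B=39 C=37 D=20 E=32] open={R1,R2}
Step 3: reserve R3 A 6 -> on_hand[A=49 B=39 C=37 D=20 E=38] avail[A=39 B=39 C=37 D=20 E=32] open={R1,R2,R3}
Step 4: reserve R4 C 5 -> on_hand[A=49 B=39 C=37 D=20 E=38] avail[A=39 B=39 C=32 D=20 E=32] open={R1,R2,R3,R4}
Step 5: cancel R3 -> on_hand[A=49 B=39 C=37 D=20 E=38] avail[A=45 B=39 C=32 D=20 E=32] open={R1,R2,R4}
Step 6: commit R1 -> on_hand[A=45 B=39 C=37 D=20 E=38] avail[A=45 B=39 C=32 D=20 E=32] open={R2,R4}
Step 7: cancel R2 -> on_hand[A=45 B=39 C=37 D=20 E=38] avail[A=45 B=39 C=32 D=20 E=38] open={R4}
Step 8: commit R4 -> on_hand[A=45 B=39 C=32 D=20 E=38] avail[A=45 B=39 C=32 D=20 E=38] open={}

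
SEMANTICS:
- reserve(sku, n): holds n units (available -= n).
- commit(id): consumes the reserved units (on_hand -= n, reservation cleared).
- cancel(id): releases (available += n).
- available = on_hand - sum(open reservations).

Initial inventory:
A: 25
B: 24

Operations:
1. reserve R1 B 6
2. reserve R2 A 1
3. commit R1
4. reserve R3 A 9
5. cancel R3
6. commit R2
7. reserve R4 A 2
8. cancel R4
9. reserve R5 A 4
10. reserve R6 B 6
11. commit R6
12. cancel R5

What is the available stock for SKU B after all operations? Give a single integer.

Step 1: reserve R1 B 6 -> on_hand[A=25 B=24] avail[A=25 B=18] open={R1}
Step 2: reserve R2 A 1 -> on_hand[A=25 B=24] avail[A=24 B=18] open={R1,R2}
Step 3: commit R1 -> on_hand[A=25 B=18] avail[A=24 B=18] open={R2}
Step 4: reserve R3 A 9 -> on_hand[A=25 B=18] avail[A=15 B=18] open={R2,R3}
Step 5: cancel R3 -> on_hand[A=25 B=18] avail[A=24 B=18] open={R2}
Step 6: commit R2 -> on_hand[A=24 B=18] avail[A=24 B=18] open={}
Step 7: reserve R4 A 2 -> on_hand[A=24 B=18] avail[A=22 B=18] open={R4}
Step 8: cancel R4 -> on_hand[A=24 B=18] avail[A=24 B=18] open={}
Step 9: reserve R5 A 4 -> on_hand[A=24 B=18] avail[A=20 B=18] open={R5}
Step 10: reserve R6 B 6 -> on_hand[A=24 B=18] avail[A=20 B=12] open={R5,R6}
Step 11: commit R6 -> on_hand[A=24 B=12] avail[A=20 B=12] open={R5}
Step 12: cancel R5 -> on_hand[A=24 B=12] avail[A=24 B=12] open={}
Final available[B] = 12

Answer: 12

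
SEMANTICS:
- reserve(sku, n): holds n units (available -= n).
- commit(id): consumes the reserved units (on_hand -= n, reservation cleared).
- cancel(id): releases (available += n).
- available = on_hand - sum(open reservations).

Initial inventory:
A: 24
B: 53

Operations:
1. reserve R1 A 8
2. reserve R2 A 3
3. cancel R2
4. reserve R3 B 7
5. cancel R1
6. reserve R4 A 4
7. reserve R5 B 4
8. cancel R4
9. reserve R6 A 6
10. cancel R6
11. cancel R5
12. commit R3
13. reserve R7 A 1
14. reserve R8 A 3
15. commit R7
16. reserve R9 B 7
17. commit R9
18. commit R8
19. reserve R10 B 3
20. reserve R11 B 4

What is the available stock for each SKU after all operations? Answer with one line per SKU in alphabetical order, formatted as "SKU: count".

Answer: A: 20
B: 32

Derivation:
Step 1: reserve R1 A 8 -> on_hand[A=24 B=53] avail[A=16 B=53] open={R1}
Step 2: reserve R2 A 3 -> on_hand[A=24 B=53] avail[A=13 B=53] open={R1,R2}
Step 3: cancel R2 -> on_hand[A=24 B=53] avail[A=16 B=53] open={R1}
Step 4: reserve R3 B 7 -> on_hand[A=24 B=53] avail[A=16 B=46] open={R1,R3}
Step 5: cancel R1 -> on_hand[A=24 B=53] avail[A=24 B=46] open={R3}
Step 6: reserve R4 A 4 -> on_hand[A=24 B=53] avail[A=20 B=46] open={R3,R4}
Step 7: reserve R5 B 4 -> on_hand[A=24 B=53] avail[A=20 B=42] open={R3,R4,R5}
Step 8: cancel R4 -> on_hand[A=24 B=53] avail[A=24 B=42] open={R3,R5}
Step 9: reserve R6 A 6 -> on_hand[A=24 B=53] avail[A=18 B=42] open={R3,R5,R6}
Step 10: cancel R6 -> on_hand[A=24 B=53] avail[A=24 B=42] open={R3,R5}
Step 11: cancel R5 -> on_hand[A=24 B=53] avail[A=24 B=46] open={R3}
Step 12: commit R3 -> on_hand[A=24 B=46] avail[A=24 B=46] open={}
Step 13: reserve R7 A 1 -> on_hand[A=24 B=46] avail[A=23 B=46] open={R7}
Step 14: reserve R8 A 3 -> on_hand[A=24 B=46] avail[A=20 B=46] open={R7,R8}
Step 15: commit R7 -> on_hand[A=23 B=46] avail[A=20 B=46] open={R8}
Step 16: reserve R9 B 7 -> on_hand[A=23 B=46] avail[A=20 B=39] open={R8,R9}
Step 17: commit R9 -> on_hand[A=23 B=39] avail[A=20 B=39] open={R8}
Step 18: commit R8 -> on_hand[A=20 B=39] avail[A=20 B=39] open={}
Step 19: reserve R10 B 3 -> on_hand[A=20 B=39] avail[A=20 B=36] open={R10}
Step 20: reserve R11 B 4 -> on_hand[A=20 B=39] avail[A=20 B=32] open={R10,R11}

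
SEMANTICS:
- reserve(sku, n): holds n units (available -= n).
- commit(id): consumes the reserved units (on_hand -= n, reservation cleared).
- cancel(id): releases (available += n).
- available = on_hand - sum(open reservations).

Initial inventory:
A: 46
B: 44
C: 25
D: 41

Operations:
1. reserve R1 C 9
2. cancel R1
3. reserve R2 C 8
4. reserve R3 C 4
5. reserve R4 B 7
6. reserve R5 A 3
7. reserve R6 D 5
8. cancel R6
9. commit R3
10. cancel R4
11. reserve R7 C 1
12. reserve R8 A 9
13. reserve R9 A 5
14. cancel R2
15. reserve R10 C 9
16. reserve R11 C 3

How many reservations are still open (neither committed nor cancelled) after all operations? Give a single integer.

Answer: 6

Derivation:
Step 1: reserve R1 C 9 -> on_hand[A=46 B=44 C=25 D=41] avail[A=46 B=44 C=16 D=41] open={R1}
Step 2: cancel R1 -> on_hand[A=46 B=44 C=25 D=41] avail[A=46 B=44 C=25 D=41] open={}
Step 3: reserve R2 C 8 -> on_hand[A=46 B=44 C=25 D=41] avail[A=46 B=44 C=17 D=41] open={R2}
Step 4: reserve R3 C 4 -> on_hand[A=46 B=44 C=25 D=41] avail[A=46 B=44 C=13 D=41] open={R2,R3}
Step 5: reserve R4 B 7 -> on_hand[A=46 B=44 C=25 D=41] avail[A=46 B=37 C=13 D=41] open={R2,R3,R4}
Step 6: reserve R5 A 3 -> on_hand[A=46 B=44 C=25 D=41] avail[A=43 B=37 C=13 D=41] open={R2,R3,R4,R5}
Step 7: reserve R6 D 5 -> on_hand[A=46 B=44 C=25 D=41] avail[A=43 B=37 C=13 D=36] open={R2,R3,R4,R5,R6}
Step 8: cancel R6 -> on_hand[A=46 B=44 C=25 D=41] avail[A=43 B=37 C=13 D=41] open={R2,R3,R4,R5}
Step 9: commit R3 -> on_hand[A=46 B=44 C=21 D=41] avail[A=43 B=37 C=13 D=41] open={R2,R4,R5}
Step 10: cancel R4 -> on_hand[A=46 B=44 C=21 D=41] avail[A=43 B=44 C=13 D=41] open={R2,R5}
Step 11: reserve R7 C 1 -> on_hand[A=46 B=44 C=21 D=41] avail[A=43 B=44 C=12 D=41] open={R2,R5,R7}
Step 12: reserve R8 A 9 -> on_hand[A=46 B=44 C=21 D=41] avail[A=34 B=44 C=12 D=41] open={R2,R5,R7,R8}
Step 13: reserve R9 A 5 -> on_hand[A=46 B=44 C=21 D=41] avail[A=29 B=44 C=12 D=41] open={R2,R5,R7,R8,R9}
Step 14: cancel R2 -> on_hand[A=46 B=44 C=21 D=41] avail[A=29 B=44 C=20 D=41] open={R5,R7,R8,R9}
Step 15: reserve R10 C 9 -> on_hand[A=46 B=44 C=21 D=41] avail[A=29 B=44 C=11 D=41] open={R10,R5,R7,R8,R9}
Step 16: reserve R11 C 3 -> on_hand[A=46 B=44 C=21 D=41] avail[A=29 B=44 C=8 D=41] open={R10,R11,R5,R7,R8,R9}
Open reservations: ['R10', 'R11', 'R5', 'R7', 'R8', 'R9'] -> 6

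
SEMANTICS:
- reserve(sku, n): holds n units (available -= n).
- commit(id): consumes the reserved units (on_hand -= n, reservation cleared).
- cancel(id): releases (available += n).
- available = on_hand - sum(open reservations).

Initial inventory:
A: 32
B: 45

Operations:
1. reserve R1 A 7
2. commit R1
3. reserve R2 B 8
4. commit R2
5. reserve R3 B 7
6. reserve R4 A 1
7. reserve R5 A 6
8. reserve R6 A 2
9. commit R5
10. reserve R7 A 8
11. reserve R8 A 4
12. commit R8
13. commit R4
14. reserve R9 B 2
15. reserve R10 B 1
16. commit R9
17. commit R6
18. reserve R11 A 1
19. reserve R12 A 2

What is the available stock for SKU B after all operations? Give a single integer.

Step 1: reserve R1 A 7 -> on_hand[A=32 B=45] avail[A=25 B=45] open={R1}
Step 2: commit R1 -> on_hand[A=25 B=45] avail[A=25 B=45] open={}
Step 3: reserve R2 B 8 -> on_hand[A=25 B=45] avail[A=25 B=37] open={R2}
Step 4: commit R2 -> on_hand[A=25 B=37] avail[A=25 B=37] open={}
Step 5: reserve R3 B 7 -> on_hand[A=25 B=37] avail[A=25 B=30] open={R3}
Step 6: reserve R4 A 1 -> on_hand[A=25 B=37] avail[A=24 B=30] open={R3,R4}
Step 7: reserve R5 A 6 -> on_hand[A=25 B=37] avail[A=18 B=30] open={R3,R4,R5}
Step 8: reserve R6 A 2 -> on_hand[A=25 B=37] avail[A=16 B=30] open={R3,R4,R5,R6}
Step 9: commit R5 -> on_hand[A=19 B=37] avail[A=16 B=30] open={R3,R4,R6}
Step 10: reserve R7 A 8 -> on_hand[A=19 B=37] avail[A=8 B=30] open={R3,R4,R6,R7}
Step 11: reserve R8 A 4 -> on_hand[A=19 B=37] avail[A=4 B=30] open={R3,R4,R6,R7,R8}
Step 12: commit R8 -> on_hand[A=15 B=37] avail[A=4 B=30] open={R3,R4,R6,R7}
Step 13: commit R4 -> on_hand[A=14 B=37] avail[A=4 B=30] open={R3,R6,R7}
Step 14: reserve R9 B 2 -> on_hand[A=14 B=37] avail[A=4 B=28] open={R3,R6,R7,R9}
Step 15: reserve R10 B 1 -> on_hand[A=14 B=37] avail[A=4 B=27] open={R10,R3,R6,R7,R9}
Step 16: commit R9 -> on_hand[A=14 B=35] avail[A=4 B=27] open={R10,R3,R6,R7}
Step 17: commit R6 -> on_hand[A=12 B=35] avail[A=4 B=27] open={R10,R3,R7}
Step 18: reserve R11 A 1 -> on_hand[A=12 B=35] avail[A=3 B=27] open={R10,R11,R3,R7}
Step 19: reserve R12 A 2 -> on_hand[A=12 B=35] avail[A=1 B=27] open={R10,R11,R12,R3,R7}
Final available[B] = 27

Answer: 27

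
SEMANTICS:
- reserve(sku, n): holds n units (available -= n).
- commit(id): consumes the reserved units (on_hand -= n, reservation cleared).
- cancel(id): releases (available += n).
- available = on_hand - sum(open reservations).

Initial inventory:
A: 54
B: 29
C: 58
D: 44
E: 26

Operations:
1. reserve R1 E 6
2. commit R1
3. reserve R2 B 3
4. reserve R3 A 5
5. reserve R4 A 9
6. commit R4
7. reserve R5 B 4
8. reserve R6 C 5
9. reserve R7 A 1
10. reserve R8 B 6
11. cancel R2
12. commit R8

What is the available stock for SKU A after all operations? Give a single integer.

Step 1: reserve R1 E 6 -> on_hand[A=54 B=29 C=58 D=44 E=26] avail[A=54 B=29 C=58 D=44 E=20] open={R1}
Step 2: commit R1 -> on_hand[A=54 B=29 C=58 D=44 E=20] avail[A=54 B=29 C=58 D=44 E=20] open={}
Step 3: reserve R2 B 3 -> on_hand[A=54 B=29 C=58 D=44 E=20] avail[A=54 B=26 C=58 D=44 E=20] open={R2}
Step 4: reserve R3 A 5 -> on_hand[A=54 B=29 C=58 D=44 E=20] avail[A=49 B=26 C=58 D=44 E=20] open={R2,R3}
Step 5: reserve R4 A 9 -> on_hand[A=54 B=29 C=58 D=44 E=20] avail[A=40 B=26 C=58 D=44 E=20] open={R2,R3,R4}
Step 6: commit R4 -> on_hand[A=45 B=29 C=58 D=44 E=20] avail[A=40 B=26 C=58 D=44 E=20] open={R2,R3}
Step 7: reserve R5 B 4 -> on_hand[A=45 B=29 C=58 D=44 E=20] avail[A=40 B=22 C=58 D=44 E=20] open={R2,R3,R5}
Step 8: reserve R6 C 5 -> on_hand[A=45 B=29 C=58 D=44 E=20] avail[A=40 B=22 C=53 D=44 E=20] open={R2,R3,R5,R6}
Step 9: reserve R7 A 1 -> on_hand[A=45 B=29 C=58 D=44 E=20] avail[A=39 B=22 C=53 D=44 E=20] open={R2,R3,R5,R6,R7}
Step 10: reserve R8 B 6 -> on_hand[A=45 B=29 C=58 D=44 E=20] avail[A=39 B=16 C=53 D=44 E=20] open={R2,R3,R5,R6,R7,R8}
Step 11: cancel R2 -> on_hand[A=45 B=29 C=58 D=44 E=20] avail[A=39 B=19 C=53 D=44 E=20] open={R3,R5,R6,R7,R8}
Step 12: commit R8 -> on_hand[A=45 B=23 C=58 D=44 E=20] avail[A=39 B=19 C=53 D=44 E=20] open={R3,R5,R6,R7}
Final available[A] = 39

Answer: 39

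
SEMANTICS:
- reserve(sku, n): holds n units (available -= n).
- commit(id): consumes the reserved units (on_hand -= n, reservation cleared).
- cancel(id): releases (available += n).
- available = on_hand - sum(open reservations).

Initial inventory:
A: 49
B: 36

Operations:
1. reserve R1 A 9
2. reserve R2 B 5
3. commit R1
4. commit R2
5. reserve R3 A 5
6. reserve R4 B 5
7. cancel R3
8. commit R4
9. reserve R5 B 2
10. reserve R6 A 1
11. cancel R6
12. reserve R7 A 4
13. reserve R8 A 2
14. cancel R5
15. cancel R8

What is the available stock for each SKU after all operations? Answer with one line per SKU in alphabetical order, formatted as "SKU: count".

Step 1: reserve R1 A 9 -> on_hand[A=49 B=36] avail[A=40 B=36] open={R1}
Step 2: reserve R2 B 5 -> on_hand[A=49 B=36] avail[A=40 B=31] open={R1,R2}
Step 3: commit R1 -> on_hand[A=40 B=36] avail[A=40 B=31] open={R2}
Step 4: commit R2 -> on_hand[A=40 B=31] avail[A=40 B=31] open={}
Step 5: reserve R3 A 5 -> on_hand[A=40 B=31] avail[A=35 B=31] open={R3}
Step 6: reserve R4 B 5 -> on_hand[A=40 B=31] avail[A=35 B=26] open={R3,R4}
Step 7: cancel R3 -> on_hand[A=40 B=31] avail[A=40 B=26] open={R4}
Step 8: commit R4 -> on_hand[A=40 B=26] avail[A=40 B=26] open={}
Step 9: reserve R5 B 2 -> on_hand[A=40 B=26] avail[A=40 B=24] open={R5}
Step 10: reserve R6 A 1 -> on_hand[A=40 B=26] avail[A=39 B=24] open={R5,R6}
Step 11: cancel R6 -> on_hand[A=40 B=26] avail[A=40 B=24] open={R5}
Step 12: reserve R7 A 4 -> on_hand[A=40 B=26] avail[A=36 B=24] open={R5,R7}
Step 13: reserve R8 A 2 -> on_hand[A=40 B=26] avail[A=34 B=24] open={R5,R7,R8}
Step 14: cancel R5 -> on_hand[A=40 B=26] avail[A=34 B=26] open={R7,R8}
Step 15: cancel R8 -> on_hand[A=40 B=26] avail[A=36 B=26] open={R7}

Answer: A: 36
B: 26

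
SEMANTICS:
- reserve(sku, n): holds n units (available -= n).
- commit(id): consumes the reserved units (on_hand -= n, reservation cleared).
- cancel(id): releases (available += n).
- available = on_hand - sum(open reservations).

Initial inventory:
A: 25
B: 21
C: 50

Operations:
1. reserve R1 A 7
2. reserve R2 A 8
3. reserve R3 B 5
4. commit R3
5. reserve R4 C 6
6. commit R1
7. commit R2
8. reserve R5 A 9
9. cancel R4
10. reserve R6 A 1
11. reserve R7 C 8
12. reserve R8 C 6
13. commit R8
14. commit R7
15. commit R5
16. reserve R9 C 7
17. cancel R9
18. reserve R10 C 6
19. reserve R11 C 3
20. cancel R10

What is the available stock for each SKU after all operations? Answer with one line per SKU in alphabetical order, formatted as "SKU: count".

Answer: A: 0
B: 16
C: 33

Derivation:
Step 1: reserve R1 A 7 -> on_hand[A=25 B=21 C=50] avail[A=18 B=21 C=50] open={R1}
Step 2: reserve R2 A 8 -> on_hand[A=25 B=21 C=50] avail[A=10 B=21 C=50] open={R1,R2}
Step 3: reserve R3 B 5 -> on_hand[A=25 B=21 C=50] avail[A=10 B=16 C=50] open={R1,R2,R3}
Step 4: commit R3 -> on_hand[A=25 B=16 C=50] avail[A=10 B=16 C=50] open={R1,R2}
Step 5: reserve R4 C 6 -> on_hand[A=25 B=16 C=50] avail[A=10 B=16 C=44] open={R1,R2,R4}
Step 6: commit R1 -> on_hand[A=18 B=16 C=50] avail[A=10 B=16 C=44] open={R2,R4}
Step 7: commit R2 -> on_hand[A=10 B=16 C=50] avail[A=10 B=16 C=44] open={R4}
Step 8: reserve R5 A 9 -> on_hand[A=10 B=16 C=50] avail[A=1 B=16 C=44] open={R4,R5}
Step 9: cancel R4 -> on_hand[A=10 B=16 C=50] avail[A=1 B=16 C=50] open={R5}
Step 10: reserve R6 A 1 -> on_hand[A=10 B=16 C=50] avail[A=0 B=16 C=50] open={R5,R6}
Step 11: reserve R7 C 8 -> on_hand[A=10 B=16 C=50] avail[A=0 B=16 C=42] open={R5,R6,R7}
Step 12: reserve R8 C 6 -> on_hand[A=10 B=16 C=50] avail[A=0 B=16 C=36] open={R5,R6,R7,R8}
Step 13: commit R8 -> on_hand[A=10 B=16 C=44] avail[A=0 B=16 C=36] open={R5,R6,R7}
Step 14: commit R7 -> on_hand[A=10 B=16 C=36] avail[A=0 B=16 C=36] open={R5,R6}
Step 15: commit R5 -> on_hand[A=1 B=16 C=36] avail[A=0 B=16 C=36] open={R6}
Step 16: reserve R9 C 7 -> on_hand[A=1 B=16 C=36] avail[A=0 B=16 C=29] open={R6,R9}
Step 17: cancel R9 -> on_hand[A=1 B=16 C=36] avail[A=0 B=16 C=36] open={R6}
Step 18: reserve R10 C 6 -> on_hand[A=1 B=16 C=36] avail[A=0 B=16 C=30] open={R10,R6}
Step 19: reserve R11 C 3 -> on_hand[A=1 B=16 C=36] avail[A=0 B=16 C=27] open={R10,R11,R6}
Step 20: cancel R10 -> on_hand[A=1 B=16 C=36] avail[A=0 B=16 C=33] open={R11,R6}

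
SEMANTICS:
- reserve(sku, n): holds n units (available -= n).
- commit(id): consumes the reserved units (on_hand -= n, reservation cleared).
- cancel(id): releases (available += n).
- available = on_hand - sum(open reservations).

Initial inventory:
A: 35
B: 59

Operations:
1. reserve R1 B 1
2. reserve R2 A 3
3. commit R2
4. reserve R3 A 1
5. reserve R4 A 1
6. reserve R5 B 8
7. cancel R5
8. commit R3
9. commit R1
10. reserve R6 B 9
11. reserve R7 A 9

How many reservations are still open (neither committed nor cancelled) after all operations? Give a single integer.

Step 1: reserve R1 B 1 -> on_hand[A=35 B=59] avail[A=35 B=58] open={R1}
Step 2: reserve R2 A 3 -> on_hand[A=35 B=59] avail[A=32 B=58] open={R1,R2}
Step 3: commit R2 -> on_hand[A=32 B=59] avail[A=32 B=58] open={R1}
Step 4: reserve R3 A 1 -> on_hand[A=32 B=59] avail[A=31 B=58] open={R1,R3}
Step 5: reserve R4 A 1 -> on_hand[A=32 B=59] avail[A=30 B=58] open={R1,R3,R4}
Step 6: reserve R5 B 8 -> on_hand[A=32 B=59] avail[A=30 B=50] open={R1,R3,R4,R5}
Step 7: cancel R5 -> on_hand[A=32 B=59] avail[A=30 B=58] open={R1,R3,R4}
Step 8: commit R3 -> on_hand[A=31 B=59] avail[A=30 B=58] open={R1,R4}
Step 9: commit R1 -> on_hand[A=31 B=58] avail[A=30 B=58] open={R4}
Step 10: reserve R6 B 9 -> on_hand[A=31 B=58] avail[A=30 B=49] open={R4,R6}
Step 11: reserve R7 A 9 -> on_hand[A=31 B=58] avail[A=21 B=49] open={R4,R6,R7}
Open reservations: ['R4', 'R6', 'R7'] -> 3

Answer: 3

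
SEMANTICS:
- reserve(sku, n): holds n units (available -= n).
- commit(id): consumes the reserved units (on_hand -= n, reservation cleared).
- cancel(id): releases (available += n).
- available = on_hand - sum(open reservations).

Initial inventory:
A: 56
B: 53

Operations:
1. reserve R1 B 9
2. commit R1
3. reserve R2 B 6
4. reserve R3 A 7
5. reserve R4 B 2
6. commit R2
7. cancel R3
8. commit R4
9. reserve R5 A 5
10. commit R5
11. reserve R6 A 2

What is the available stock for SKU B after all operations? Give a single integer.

Step 1: reserve R1 B 9 -> on_hand[A=56 B=53] avail[A=56 B=44] open={R1}
Step 2: commit R1 -> on_hand[A=56 B=44] avail[A=56 B=44] open={}
Step 3: reserve R2 B 6 -> on_hand[A=56 B=44] avail[A=56 B=38] open={R2}
Step 4: reserve R3 A 7 -> on_hand[A=56 B=44] avail[A=49 B=38] open={R2,R3}
Step 5: reserve R4 B 2 -> on_hand[A=56 B=44] avail[A=49 B=36] open={R2,R3,R4}
Step 6: commit R2 -> on_hand[A=56 B=38] avail[A=49 B=36] open={R3,R4}
Step 7: cancel R3 -> on_hand[A=56 B=38] avail[A=56 B=36] open={R4}
Step 8: commit R4 -> on_hand[A=56 B=36] avail[A=56 B=36] open={}
Step 9: reserve R5 A 5 -> on_hand[A=56 B=36] avail[A=51 B=36] open={R5}
Step 10: commit R5 -> on_hand[A=51 B=36] avail[A=51 B=36] open={}
Step 11: reserve R6 A 2 -> on_hand[A=51 B=36] avail[A=49 B=36] open={R6}
Final available[B] = 36

Answer: 36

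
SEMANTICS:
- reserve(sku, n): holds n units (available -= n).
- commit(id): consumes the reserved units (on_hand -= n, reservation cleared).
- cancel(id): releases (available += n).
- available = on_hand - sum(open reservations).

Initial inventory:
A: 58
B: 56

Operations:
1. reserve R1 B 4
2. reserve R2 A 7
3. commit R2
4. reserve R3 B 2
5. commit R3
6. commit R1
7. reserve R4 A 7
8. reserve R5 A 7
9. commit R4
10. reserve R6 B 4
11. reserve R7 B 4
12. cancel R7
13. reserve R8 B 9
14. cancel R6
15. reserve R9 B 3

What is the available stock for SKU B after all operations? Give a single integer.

Answer: 38

Derivation:
Step 1: reserve R1 B 4 -> on_hand[A=58 B=56] avail[A=58 B=52] open={R1}
Step 2: reserve R2 A 7 -> on_hand[A=58 B=56] avail[A=51 B=52] open={R1,R2}
Step 3: commit R2 -> on_hand[A=51 B=56] avail[A=51 B=52] open={R1}
Step 4: reserve R3 B 2 -> on_hand[A=51 B=56] avail[A=51 B=50] open={R1,R3}
Step 5: commit R3 -> on_hand[A=51 B=54] avail[A=51 B=50] open={R1}
Step 6: commit R1 -> on_hand[A=51 B=50] avail[A=51 B=50] open={}
Step 7: reserve R4 A 7 -> on_hand[A=51 B=50] avail[A=44 B=50] open={R4}
Step 8: reserve R5 A 7 -> on_hand[A=51 B=50] avail[A=37 B=50] open={R4,R5}
Step 9: commit R4 -> on_hand[A=44 B=50] avail[A=37 B=50] open={R5}
Step 10: reserve R6 B 4 -> on_hand[A=44 B=50] avail[A=37 B=46] open={R5,R6}
Step 11: reserve R7 B 4 -> on_hand[A=44 B=50] avail[A=37 B=42] open={R5,R6,R7}
Step 12: cancel R7 -> on_hand[A=44 B=50] avail[A=37 B=46] open={R5,R6}
Step 13: reserve R8 B 9 -> on_hand[A=44 B=50] avail[A=37 B=37] open={R5,R6,R8}
Step 14: cancel R6 -> on_hand[A=44 B=50] avail[A=37 B=41] open={R5,R8}
Step 15: reserve R9 B 3 -> on_hand[A=44 B=50] avail[A=37 B=38] open={R5,R8,R9}
Final available[B] = 38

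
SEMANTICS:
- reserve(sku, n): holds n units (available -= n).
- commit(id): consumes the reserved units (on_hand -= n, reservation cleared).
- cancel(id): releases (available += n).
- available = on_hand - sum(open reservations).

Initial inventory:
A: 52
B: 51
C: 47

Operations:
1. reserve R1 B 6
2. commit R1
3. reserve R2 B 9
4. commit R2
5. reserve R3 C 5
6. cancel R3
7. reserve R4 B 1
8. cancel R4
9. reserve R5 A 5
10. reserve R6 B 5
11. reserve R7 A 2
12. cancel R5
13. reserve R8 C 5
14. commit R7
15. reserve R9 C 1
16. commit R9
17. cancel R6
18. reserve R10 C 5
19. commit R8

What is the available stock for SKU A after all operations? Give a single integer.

Step 1: reserve R1 B 6 -> on_hand[A=52 B=51 C=47] avail[A=52 B=45 C=47] open={R1}
Step 2: commit R1 -> on_hand[A=52 B=45 C=47] avail[A=52 B=45 C=47] open={}
Step 3: reserve R2 B 9 -> on_hand[A=52 B=45 C=47] avail[A=52 B=36 C=47] open={R2}
Step 4: commit R2 -> on_hand[A=52 B=36 C=47] avail[A=52 B=36 C=47] open={}
Step 5: reserve R3 C 5 -> on_hand[A=52 B=36 C=47] avail[A=52 B=36 C=42] open={R3}
Step 6: cancel R3 -> on_hand[A=52 B=36 C=47] avail[A=52 B=36 C=47] open={}
Step 7: reserve R4 B 1 -> on_hand[A=52 B=36 C=47] avail[A=52 B=35 C=47] open={R4}
Step 8: cancel R4 -> on_hand[A=52 B=36 C=47] avail[A=52 B=36 C=47] open={}
Step 9: reserve R5 A 5 -> on_hand[A=52 B=36 C=47] avail[A=47 B=36 C=47] open={R5}
Step 10: reserve R6 B 5 -> on_hand[A=52 B=36 C=47] avail[A=47 B=31 C=47] open={R5,R6}
Step 11: reserve R7 A 2 -> on_hand[A=52 B=36 C=47] avail[A=45 B=31 C=47] open={R5,R6,R7}
Step 12: cancel R5 -> on_hand[A=52 B=36 C=47] avail[A=50 B=31 C=47] open={R6,R7}
Step 13: reserve R8 C 5 -> on_hand[A=52 B=36 C=47] avail[A=50 B=31 C=42] open={R6,R7,R8}
Step 14: commit R7 -> on_hand[A=50 B=36 C=47] avail[A=50 B=31 C=42] open={R6,R8}
Step 15: reserve R9 C 1 -> on_hand[A=50 B=36 C=47] avail[A=50 B=31 C=41] open={R6,R8,R9}
Step 16: commit R9 -> on_hand[A=50 B=36 C=46] avail[A=50 B=31 C=41] open={R6,R8}
Step 17: cancel R6 -> on_hand[A=50 B=36 C=46] avail[A=50 B=36 C=41] open={R8}
Step 18: reserve R10 C 5 -> on_hand[A=50 B=36 C=46] avail[A=50 B=36 C=36] open={R10,R8}
Step 19: commit R8 -> on_hand[A=50 B=36 C=41] avail[A=50 B=36 C=36] open={R10}
Final available[A] = 50

Answer: 50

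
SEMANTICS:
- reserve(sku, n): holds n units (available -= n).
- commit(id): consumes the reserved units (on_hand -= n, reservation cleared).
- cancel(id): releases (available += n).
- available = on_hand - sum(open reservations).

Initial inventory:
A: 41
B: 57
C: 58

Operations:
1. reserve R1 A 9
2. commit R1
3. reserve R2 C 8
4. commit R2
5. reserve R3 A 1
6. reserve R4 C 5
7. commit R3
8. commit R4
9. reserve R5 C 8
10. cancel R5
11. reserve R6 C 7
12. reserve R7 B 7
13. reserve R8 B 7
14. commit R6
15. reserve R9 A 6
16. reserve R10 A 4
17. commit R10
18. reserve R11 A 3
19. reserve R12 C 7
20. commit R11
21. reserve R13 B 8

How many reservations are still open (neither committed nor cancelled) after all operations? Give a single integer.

Answer: 5

Derivation:
Step 1: reserve R1 A 9 -> on_hand[A=41 B=57 C=58] avail[A=32 B=57 C=58] open={R1}
Step 2: commit R1 -> on_hand[A=32 B=57 C=58] avail[A=32 B=57 C=58] open={}
Step 3: reserve R2 C 8 -> on_hand[A=32 B=57 C=58] avail[A=32 B=57 C=50] open={R2}
Step 4: commit R2 -> on_hand[A=32 B=57 C=50] avail[A=32 B=57 C=50] open={}
Step 5: reserve R3 A 1 -> on_hand[A=32 B=57 C=50] avail[A=31 B=57 C=50] open={R3}
Step 6: reserve R4 C 5 -> on_hand[A=32 B=57 C=50] avail[A=31 B=57 C=45] open={R3,R4}
Step 7: commit R3 -> on_hand[A=31 B=57 C=50] avail[A=31 B=57 C=45] open={R4}
Step 8: commit R4 -> on_hand[A=31 B=57 C=45] avail[A=31 B=57 C=45] open={}
Step 9: reserve R5 C 8 -> on_hand[A=31 B=57 C=45] avail[A=31 B=57 C=37] open={R5}
Step 10: cancel R5 -> on_hand[A=31 B=57 C=45] avail[A=31 B=57 C=45] open={}
Step 11: reserve R6 C 7 -> on_hand[A=31 B=57 C=45] avail[A=31 B=57 C=38] open={R6}
Step 12: reserve R7 B 7 -> on_hand[A=31 B=57 C=45] avail[A=31 B=50 C=38] open={R6,R7}
Step 13: reserve R8 B 7 -> on_hand[A=31 B=57 C=45] avail[A=31 B=43 C=38] open={R6,R7,R8}
Step 14: commit R6 -> on_hand[A=31 B=57 C=38] avail[A=31 B=43 C=38] open={R7,R8}
Step 15: reserve R9 A 6 -> on_hand[A=31 B=57 C=38] avail[A=25 B=43 C=38] open={R7,R8,R9}
Step 16: reserve R10 A 4 -> on_hand[A=31 B=57 C=38] avail[A=21 B=43 C=38] open={R10,R7,R8,R9}
Step 17: commit R10 -> on_hand[A=27 B=57 C=38] avail[A=21 B=43 C=38] open={R7,R8,R9}
Step 18: reserve R11 A 3 -> on_hand[A=27 B=57 C=38] avail[A=18 B=43 C=38] open={R11,R7,R8,R9}
Step 19: reserve R12 C 7 -> on_hand[A=27 B=57 C=38] avail[A=18 B=43 C=31] open={R11,R12,R7,R8,R9}
Step 20: commit R11 -> on_hand[A=24 B=57 C=38] avail[A=18 B=43 C=31] open={R12,R7,R8,R9}
Step 21: reserve R13 B 8 -> on_hand[A=24 B=57 C=38] avail[A=18 B=35 C=31] open={R12,R13,R7,R8,R9}
Open reservations: ['R12', 'R13', 'R7', 'R8', 'R9'] -> 5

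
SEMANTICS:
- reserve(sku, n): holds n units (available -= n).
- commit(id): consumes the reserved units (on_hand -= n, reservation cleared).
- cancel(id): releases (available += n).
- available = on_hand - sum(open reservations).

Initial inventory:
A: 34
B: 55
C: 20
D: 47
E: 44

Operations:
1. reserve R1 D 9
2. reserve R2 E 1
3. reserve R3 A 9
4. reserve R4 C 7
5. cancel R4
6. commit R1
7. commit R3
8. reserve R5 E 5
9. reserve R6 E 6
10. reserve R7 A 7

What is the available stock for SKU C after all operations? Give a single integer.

Answer: 20

Derivation:
Step 1: reserve R1 D 9 -> on_hand[A=34 B=55 C=20 D=47 E=44] avail[A=34 B=55 C=20 D=38 E=44] open={R1}
Step 2: reserve R2 E 1 -> on_hand[A=34 B=55 C=20 D=47 E=44] avail[A=34 B=55 C=20 D=38 E=43] open={R1,R2}
Step 3: reserve R3 A 9 -> on_hand[A=34 B=55 C=20 D=47 E=44] avail[A=25 B=55 C=20 D=38 E=43] open={R1,R2,R3}
Step 4: reserve R4 C 7 -> on_hand[A=34 B=55 C=20 D=47 E=44] avail[A=25 B=55 C=13 D=38 E=43] open={R1,R2,R3,R4}
Step 5: cancel R4 -> on_hand[A=34 B=55 C=20 D=47 E=44] avail[A=25 B=55 C=20 D=38 E=43] open={R1,R2,R3}
Step 6: commit R1 -> on_hand[A=34 B=55 C=20 D=38 E=44] avail[A=25 B=55 C=20 D=38 E=43] open={R2,R3}
Step 7: commit R3 -> on_hand[A=25 B=55 C=20 D=38 E=44] avail[A=25 B=55 C=20 D=38 E=43] open={R2}
Step 8: reserve R5 E 5 -> on_hand[A=25 B=55 C=20 D=38 E=44] avail[A=25 B=55 C=20 D=38 E=38] open={R2,R5}
Step 9: reserve R6 E 6 -> on_hand[A=25 B=55 C=20 D=38 E=44] avail[A=25 B=55 C=20 D=38 E=32] open={R2,R5,R6}
Step 10: reserve R7 A 7 -> on_hand[A=25 B=55 C=20 D=38 E=44] avail[A=18 B=55 C=20 D=38 E=32] open={R2,R5,R6,R7}
Final available[C] = 20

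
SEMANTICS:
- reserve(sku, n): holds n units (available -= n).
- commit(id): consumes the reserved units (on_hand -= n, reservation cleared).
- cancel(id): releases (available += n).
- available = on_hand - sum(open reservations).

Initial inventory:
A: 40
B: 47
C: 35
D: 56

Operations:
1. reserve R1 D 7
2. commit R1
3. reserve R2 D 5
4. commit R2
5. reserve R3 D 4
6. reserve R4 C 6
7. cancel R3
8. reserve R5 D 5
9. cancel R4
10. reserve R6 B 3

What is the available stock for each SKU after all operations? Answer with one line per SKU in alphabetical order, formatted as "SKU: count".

Answer: A: 40
B: 44
C: 35
D: 39

Derivation:
Step 1: reserve R1 D 7 -> on_hand[A=40 B=47 C=35 D=56] avail[A=40 B=47 C=35 D=49] open={R1}
Step 2: commit R1 -> on_hand[A=40 B=47 C=35 D=49] avail[A=40 B=47 C=35 D=49] open={}
Step 3: reserve R2 D 5 -> on_hand[A=40 B=47 C=35 D=49] avail[A=40 B=47 C=35 D=44] open={R2}
Step 4: commit R2 -> on_hand[A=40 B=47 C=35 D=44] avail[A=40 B=47 C=35 D=44] open={}
Step 5: reserve R3 D 4 -> on_hand[A=40 B=47 C=35 D=44] avail[A=40 B=47 C=35 D=40] open={R3}
Step 6: reserve R4 C 6 -> on_hand[A=40 B=47 C=35 D=44] avail[A=40 B=47 C=29 D=40] open={R3,R4}
Step 7: cancel R3 -> on_hand[A=40 B=47 C=35 D=44] avail[A=40 B=47 C=29 D=44] open={R4}
Step 8: reserve R5 D 5 -> on_hand[A=40 B=47 C=35 D=44] avail[A=40 B=47 C=29 D=39] open={R4,R5}
Step 9: cancel R4 -> on_hand[A=40 B=47 C=35 D=44] avail[A=40 B=47 C=35 D=39] open={R5}
Step 10: reserve R6 B 3 -> on_hand[A=40 B=47 C=35 D=44] avail[A=40 B=44 C=35 D=39] open={R5,R6}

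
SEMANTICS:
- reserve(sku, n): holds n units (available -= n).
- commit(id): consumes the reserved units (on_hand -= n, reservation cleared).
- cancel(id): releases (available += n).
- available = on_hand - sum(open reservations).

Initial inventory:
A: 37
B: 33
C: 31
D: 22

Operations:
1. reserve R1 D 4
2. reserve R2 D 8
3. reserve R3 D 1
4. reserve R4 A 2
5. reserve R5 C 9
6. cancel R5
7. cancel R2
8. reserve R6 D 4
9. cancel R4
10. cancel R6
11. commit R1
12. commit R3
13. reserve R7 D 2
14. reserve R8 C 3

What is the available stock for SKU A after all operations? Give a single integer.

Step 1: reserve R1 D 4 -> on_hand[A=37 B=33 C=31 D=22] avail[A=37 B=33 C=31 D=18] open={R1}
Step 2: reserve R2 D 8 -> on_hand[A=37 B=33 C=31 D=22] avail[A=37 B=33 C=31 D=10] open={R1,R2}
Step 3: reserve R3 D 1 -> on_hand[A=37 B=33 C=31 D=22] avail[A=37 B=33 C=31 D=9] open={R1,R2,R3}
Step 4: reserve R4 A 2 -> on_hand[A=37 B=33 C=31 D=22] avail[A=35 B=33 C=31 D=9] open={R1,R2,R3,R4}
Step 5: reserve R5 C 9 -> on_hand[A=37 B=33 C=31 D=22] avail[A=35 B=33 C=22 D=9] open={R1,R2,R3,R4,R5}
Step 6: cancel R5 -> on_hand[A=37 B=33 C=31 D=22] avail[A=35 B=33 C=31 D=9] open={R1,R2,R3,R4}
Step 7: cancel R2 -> on_hand[A=37 B=33 C=31 D=22] avail[A=35 B=33 C=31 D=17] open={R1,R3,R4}
Step 8: reserve R6 D 4 -> on_hand[A=37 B=33 C=31 D=22] avail[A=35 B=33 C=31 D=13] open={R1,R3,R4,R6}
Step 9: cancel R4 -> on_hand[A=37 B=33 C=31 D=22] avail[A=37 B=33 C=31 D=13] open={R1,R3,R6}
Step 10: cancel R6 -> on_hand[A=37 B=33 C=31 D=22] avail[A=37 B=33 C=31 D=17] open={R1,R3}
Step 11: commit R1 -> on_hand[A=37 B=33 C=31 D=18] avail[A=37 B=33 C=31 D=17] open={R3}
Step 12: commit R3 -> on_hand[A=37 B=33 C=31 D=17] avail[A=37 B=33 C=31 D=17] open={}
Step 13: reserve R7 D 2 -> on_hand[A=37 B=33 C=31 D=17] avail[A=37 B=33 C=31 D=15] open={R7}
Step 14: reserve R8 C 3 -> on_hand[A=37 B=33 C=31 D=17] avail[A=37 B=33 C=28 D=15] open={R7,R8}
Final available[A] = 37

Answer: 37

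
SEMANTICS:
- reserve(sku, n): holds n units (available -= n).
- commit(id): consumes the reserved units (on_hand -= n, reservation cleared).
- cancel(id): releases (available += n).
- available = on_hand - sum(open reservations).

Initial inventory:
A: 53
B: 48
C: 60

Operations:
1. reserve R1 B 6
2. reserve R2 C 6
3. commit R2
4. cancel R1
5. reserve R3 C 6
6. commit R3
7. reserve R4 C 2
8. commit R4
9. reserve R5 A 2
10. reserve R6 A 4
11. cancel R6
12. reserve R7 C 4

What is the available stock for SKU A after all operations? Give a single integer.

Step 1: reserve R1 B 6 -> on_hand[A=53 B=48 C=60] avail[A=53 B=42 C=60] open={R1}
Step 2: reserve R2 C 6 -> on_hand[A=53 B=48 C=60] avail[A=53 B=42 C=54] open={R1,R2}
Step 3: commit R2 -> on_hand[A=53 B=48 C=54] avail[A=53 B=42 C=54] open={R1}
Step 4: cancel R1 -> on_hand[A=53 B=48 C=54] avail[A=53 B=48 C=54] open={}
Step 5: reserve R3 C 6 -> on_hand[A=53 B=48 C=54] avail[A=53 B=48 C=48] open={R3}
Step 6: commit R3 -> on_hand[A=53 B=48 C=48] avail[A=53 B=48 C=48] open={}
Step 7: reserve R4 C 2 -> on_hand[A=53 B=48 C=48] avail[A=53 B=48 C=46] open={R4}
Step 8: commit R4 -> on_hand[A=53 B=48 C=46] avail[A=53 B=48 C=46] open={}
Step 9: reserve R5 A 2 -> on_hand[A=53 B=48 C=46] avail[A=51 B=48 C=46] open={R5}
Step 10: reserve R6 A 4 -> on_hand[A=53 B=48 C=46] avail[A=47 B=48 C=46] open={R5,R6}
Step 11: cancel R6 -> on_hand[A=53 B=48 C=46] avail[A=51 B=48 C=46] open={R5}
Step 12: reserve R7 C 4 -> on_hand[A=53 B=48 C=46] avail[A=51 B=48 C=42] open={R5,R7}
Final available[A] = 51

Answer: 51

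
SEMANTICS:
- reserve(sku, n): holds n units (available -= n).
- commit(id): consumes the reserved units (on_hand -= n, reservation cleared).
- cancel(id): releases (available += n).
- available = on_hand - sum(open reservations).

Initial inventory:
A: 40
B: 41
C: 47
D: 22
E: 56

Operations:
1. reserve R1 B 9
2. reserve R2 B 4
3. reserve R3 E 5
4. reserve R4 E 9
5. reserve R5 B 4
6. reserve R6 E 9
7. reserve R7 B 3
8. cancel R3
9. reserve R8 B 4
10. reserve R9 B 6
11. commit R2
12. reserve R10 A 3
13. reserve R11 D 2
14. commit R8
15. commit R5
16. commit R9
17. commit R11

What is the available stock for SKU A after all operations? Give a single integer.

Step 1: reserve R1 B 9 -> on_hand[A=40 B=41 C=47 D=22 E=56] avail[A=40 B=32 C=47 D=22 E=56] open={R1}
Step 2: reserve R2 B 4 -> on_hand[A=40 B=41 C=47 D=22 E=56] avail[A=40 B=28 C=47 D=22 E=56] open={R1,R2}
Step 3: reserve R3 E 5 -> on_hand[A=40 B=41 C=47 D=22 E=56] avail[A=40 B=28 C=47 D=22 E=51] open={R1,R2,R3}
Step 4: reserve R4 E 9 -> on_hand[A=40 B=41 C=47 D=22 E=56] avail[A=40 B=28 C=47 D=22 E=42] open={R1,R2,R3,R4}
Step 5: reserve R5 B 4 -> on_hand[A=40 B=41 C=47 D=22 E=56] avail[A=40 B=24 C=47 D=22 E=42] open={R1,R2,R3,R4,R5}
Step 6: reserve R6 E 9 -> on_hand[A=40 B=41 C=47 D=22 E=56] avail[A=40 B=24 C=47 D=22 E=33] open={R1,R2,R3,R4,R5,R6}
Step 7: reserve R7 B 3 -> on_hand[A=40 B=41 C=47 D=22 E=56] avail[A=40 B=21 C=47 D=22 E=33] open={R1,R2,R3,R4,R5,R6,R7}
Step 8: cancel R3 -> on_hand[A=40 B=41 C=47 D=22 E=56] avail[A=40 B=21 C=47 D=22 E=38] open={R1,R2,R4,R5,R6,R7}
Step 9: reserve R8 B 4 -> on_hand[A=40 B=41 C=47 D=22 E=56] avail[A=40 B=17 C=47 D=22 E=38] open={R1,R2,R4,R5,R6,R7,R8}
Step 10: reserve R9 B 6 -> on_hand[A=40 B=41 C=47 D=22 E=56] avail[A=40 B=11 C=47 D=22 E=38] open={R1,R2,R4,R5,R6,R7,R8,R9}
Step 11: commit R2 -> on_hand[A=40 B=37 C=47 D=22 E=56] avail[A=40 B=11 C=47 D=22 E=38] open={R1,R4,R5,R6,R7,R8,R9}
Step 12: reserve R10 A 3 -> on_hand[A=40 B=37 C=47 D=22 E=56] avail[A=37 B=11 C=47 D=22 E=38] open={R1,R10,R4,R5,R6,R7,R8,R9}
Step 13: reserve R11 D 2 -> on_hand[A=40 B=37 C=47 D=22 E=56] avail[A=37 B=11 C=47 D=20 E=38] open={R1,R10,R11,R4,R5,R6,R7,R8,R9}
Step 14: commit R8 -> on_hand[A=40 B=33 C=47 D=22 E=56] avail[A=37 B=11 C=47 D=20 E=38] open={R1,R10,R11,R4,R5,R6,R7,R9}
Step 15: commit R5 -> on_hand[A=40 B=29 C=47 D=22 E=56] avail[A=37 B=11 C=47 D=20 E=38] open={R1,R10,R11,R4,R6,R7,R9}
Step 16: commit R9 -> on_hand[A=40 B=23 C=47 D=22 E=56] avail[A=37 B=11 C=47 D=20 E=38] open={R1,R10,R11,R4,R6,R7}
Step 17: commit R11 -> on_hand[A=40 B=23 C=47 D=20 E=56] avail[A=37 B=11 C=47 D=20 E=38] open={R1,R10,R4,R6,R7}
Final available[A] = 37

Answer: 37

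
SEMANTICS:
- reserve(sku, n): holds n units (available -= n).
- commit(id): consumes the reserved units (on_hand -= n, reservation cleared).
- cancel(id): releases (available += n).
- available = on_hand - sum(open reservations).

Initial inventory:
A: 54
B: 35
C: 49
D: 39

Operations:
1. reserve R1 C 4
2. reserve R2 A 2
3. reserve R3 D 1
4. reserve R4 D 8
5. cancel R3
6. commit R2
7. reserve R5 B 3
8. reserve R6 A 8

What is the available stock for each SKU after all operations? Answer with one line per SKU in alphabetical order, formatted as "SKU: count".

Step 1: reserve R1 C 4 -> on_hand[A=54 B=35 C=49 D=39] avail[A=54 B=35 C=45 D=39] open={R1}
Step 2: reserve R2 A 2 -> on_hand[A=54 B=35 C=49 D=39] avail[A=52 B=35 C=45 D=39] open={R1,R2}
Step 3: reserve R3 D 1 -> on_hand[A=54 B=35 C=49 D=39] avail[A=52 B=35 C=45 D=38] open={R1,R2,R3}
Step 4: reserve R4 D 8 -> on_hand[A=54 B=35 C=49 D=39] avail[A=52 B=35 C=45 D=30] open={R1,R2,R3,R4}
Step 5: cancel R3 -> on_hand[A=54 B=35 C=49 D=39] avail[A=52 B=35 C=45 D=31] open={R1,R2,R4}
Step 6: commit R2 -> on_hand[A=52 B=35 C=49 D=39] avail[A=52 B=35 C=45 D=31] open={R1,R4}
Step 7: reserve R5 B 3 -> on_hand[A=52 B=35 C=49 D=39] avail[A=52 B=32 C=45 D=31] open={R1,R4,R5}
Step 8: reserve R6 A 8 -> on_hand[A=52 B=35 C=49 D=39] avail[A=44 B=32 C=45 D=31] open={R1,R4,R5,R6}

Answer: A: 44
B: 32
C: 45
D: 31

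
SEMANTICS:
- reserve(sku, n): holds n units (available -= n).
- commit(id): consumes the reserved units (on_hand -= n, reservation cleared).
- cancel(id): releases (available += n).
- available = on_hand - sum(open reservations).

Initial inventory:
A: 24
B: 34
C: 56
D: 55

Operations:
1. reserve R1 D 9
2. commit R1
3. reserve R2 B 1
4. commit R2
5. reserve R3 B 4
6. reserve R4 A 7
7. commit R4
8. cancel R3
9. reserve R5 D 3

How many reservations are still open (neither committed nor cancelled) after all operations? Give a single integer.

Step 1: reserve R1 D 9 -> on_hand[A=24 B=34 C=56 D=55] avail[A=24 B=34 C=56 D=46] open={R1}
Step 2: commit R1 -> on_hand[A=24 B=34 C=56 D=46] avail[A=24 B=34 C=56 D=46] open={}
Step 3: reserve R2 B 1 -> on_hand[A=24 B=34 C=56 D=46] avail[A=24 B=33 C=56 D=46] open={R2}
Step 4: commit R2 -> on_hand[A=24 B=33 C=56 D=46] avail[A=24 B=33 C=56 D=46] open={}
Step 5: reserve R3 B 4 -> on_hand[A=24 B=33 C=56 D=46] avail[A=24 B=29 C=56 D=46] open={R3}
Step 6: reserve R4 A 7 -> on_hand[A=24 B=33 C=56 D=46] avail[A=17 B=29 C=56 D=46] open={R3,R4}
Step 7: commit R4 -> on_hand[A=17 B=33 C=56 D=46] avail[A=17 B=29 C=56 D=46] open={R3}
Step 8: cancel R3 -> on_hand[A=17 B=33 C=56 D=46] avail[A=17 B=33 C=56 D=46] open={}
Step 9: reserve R5 D 3 -> on_hand[A=17 B=33 C=56 D=46] avail[A=17 B=33 C=56 D=43] open={R5}
Open reservations: ['R5'] -> 1

Answer: 1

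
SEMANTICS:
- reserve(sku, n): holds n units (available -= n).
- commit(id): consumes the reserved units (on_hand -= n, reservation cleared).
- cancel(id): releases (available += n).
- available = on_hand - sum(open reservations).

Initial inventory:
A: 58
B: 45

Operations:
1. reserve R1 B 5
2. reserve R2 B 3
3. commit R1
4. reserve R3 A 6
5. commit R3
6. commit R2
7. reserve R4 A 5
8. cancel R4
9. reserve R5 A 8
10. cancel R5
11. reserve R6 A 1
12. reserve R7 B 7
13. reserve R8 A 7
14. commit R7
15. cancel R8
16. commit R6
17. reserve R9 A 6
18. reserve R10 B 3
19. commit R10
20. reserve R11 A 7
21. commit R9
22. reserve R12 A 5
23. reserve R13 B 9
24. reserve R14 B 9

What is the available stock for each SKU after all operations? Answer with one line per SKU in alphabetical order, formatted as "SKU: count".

Answer: A: 33
B: 9

Derivation:
Step 1: reserve R1 B 5 -> on_hand[A=58 B=45] avail[A=58 B=40] open={R1}
Step 2: reserve R2 B 3 -> on_hand[A=58 B=45] avail[A=58 B=37] open={R1,R2}
Step 3: commit R1 -> on_hand[A=58 B=40] avail[A=58 B=37] open={R2}
Step 4: reserve R3 A 6 -> on_hand[A=58 B=40] avail[A=52 B=37] open={R2,R3}
Step 5: commit R3 -> on_hand[A=52 B=40] avail[A=52 B=37] open={R2}
Step 6: commit R2 -> on_hand[A=52 B=37] avail[A=52 B=37] open={}
Step 7: reserve R4 A 5 -> on_hand[A=52 B=37] avail[A=47 B=37] open={R4}
Step 8: cancel R4 -> on_hand[A=52 B=37] avail[A=52 B=37] open={}
Step 9: reserve R5 A 8 -> on_hand[A=52 B=37] avail[A=44 B=37] open={R5}
Step 10: cancel R5 -> on_hand[A=52 B=37] avail[A=52 B=37] open={}
Step 11: reserve R6 A 1 -> on_hand[A=52 B=37] avail[A=51 B=37] open={R6}
Step 12: reserve R7 B 7 -> on_hand[A=52 B=37] avail[A=51 B=30] open={R6,R7}
Step 13: reserve R8 A 7 -> on_hand[A=52 B=37] avail[A=44 B=30] open={R6,R7,R8}
Step 14: commit R7 -> on_hand[A=52 B=30] avail[A=44 B=30] open={R6,R8}
Step 15: cancel R8 -> on_hand[A=52 B=30] avail[A=51 B=30] open={R6}
Step 16: commit R6 -> on_hand[A=51 B=30] avail[A=51 B=30] open={}
Step 17: reserve R9 A 6 -> on_hand[A=51 B=30] avail[A=45 B=30] open={R9}
Step 18: reserve R10 B 3 -> on_hand[A=51 B=30] avail[A=45 B=27] open={R10,R9}
Step 19: commit R10 -> on_hand[A=51 B=27] avail[A=45 B=27] open={R9}
Step 20: reserve R11 A 7 -> on_hand[A=51 B=27] avail[A=38 B=27] open={R11,R9}
Step 21: commit R9 -> on_hand[A=45 B=27] avail[A=38 B=27] open={R11}
Step 22: reserve R12 A 5 -> on_hand[A=45 B=27] avail[A=33 B=27] open={R11,R12}
Step 23: reserve R13 B 9 -> on_hand[A=45 B=27] avail[A=33 B=18] open={R11,R12,R13}
Step 24: reserve R14 B 9 -> on_hand[A=45 B=27] avail[A=33 B=9] open={R11,R12,R13,R14}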